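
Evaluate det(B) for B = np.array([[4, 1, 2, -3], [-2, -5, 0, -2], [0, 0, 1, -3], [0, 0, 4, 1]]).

The determinant is -234.

B is block upper-triangular with a 2×2 block and a 2×2 block on the diagonal, so its determinant equals the product of the determinants of the diagonal blocks.
det of the 2×2 block = -18
det of the 2×2 block = 13
det = (-18)·(13) = -234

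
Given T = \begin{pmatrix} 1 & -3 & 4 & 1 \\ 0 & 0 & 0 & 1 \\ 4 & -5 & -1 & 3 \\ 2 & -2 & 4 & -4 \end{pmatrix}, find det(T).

Expand along row 2 (it has 3 zeros):
  + (1) · M_24   where M_24 = det([1 -3 4; 4 -5 -1; 2 -2 4]) = 40
det = (+1)·(1)·(40) = 40

40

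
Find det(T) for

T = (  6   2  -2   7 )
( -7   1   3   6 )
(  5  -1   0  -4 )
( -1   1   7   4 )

Expand along row 3 (it has 1 zero):
  + (5) · M_31   where M_31 = det([2 -2 7; 1 3 6; 1 7 4]) = -36
  − (-1) · M_32   where M_32 = det([6 -2 7; -7 3 6; -1 7 4]) = -546
  − (-4) · M_34   where M_34 = det([6 2 -2; -7 1 3; -1 1 7]) = 128
det = (+1)·(5)·(-36) + (-1)·(-1)·(-546) + (-1)·(-4)·(128) = -214

-214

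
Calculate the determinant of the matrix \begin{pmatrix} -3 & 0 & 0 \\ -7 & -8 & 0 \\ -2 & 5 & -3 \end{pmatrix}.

The matrix is lower triangular, so the determinant is the product of the diagonal entries:
det = (-3) · (-8) · (-3) = -72

-72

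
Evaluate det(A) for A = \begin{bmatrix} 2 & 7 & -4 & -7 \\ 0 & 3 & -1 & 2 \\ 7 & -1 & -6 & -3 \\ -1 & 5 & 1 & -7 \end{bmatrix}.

Expand along row 2 (it has 1 zero):
  + (3) · M_22   where M_22 = det([2 -4 -7; 7 -6 -3; -1 1 -7]) = -125
  − (-1) · M_23   where M_23 = det([2 7 -7; 7 -1 -3; -1 5 -7]) = 170
  + (2) · M_24   where M_24 = det([2 7 -4; 7 -1 -6; -1 5 1]) = -85
det = (+1)·(3)·(-125) + (-1)·(-1)·(170) + (+1)·(2)·(-85) = -375

-375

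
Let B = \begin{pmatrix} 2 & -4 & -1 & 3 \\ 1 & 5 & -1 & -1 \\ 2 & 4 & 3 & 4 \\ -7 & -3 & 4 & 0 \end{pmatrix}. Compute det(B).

322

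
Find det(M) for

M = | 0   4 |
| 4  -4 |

det(M) = 0·(-4) − 4·4 = 0 − 16 = -16

|M| = -16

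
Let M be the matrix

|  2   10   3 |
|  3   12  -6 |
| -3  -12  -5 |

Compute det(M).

det(M) = 66

Expand along column 1:
  + 2 · |12 -6; -12 -5| = 2·(-60 − 72) = -264
  − 3 · |10 3; -12 -5| = −3·(-50 − (-36)) = 42
  + (-3) · |10 3; 12 -6| = (-3)·(-60 − 36) = 288
Sum: (-264) + (42) + (288) = 66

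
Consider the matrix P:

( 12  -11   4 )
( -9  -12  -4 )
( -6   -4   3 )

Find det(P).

Expand along column 1:
  + 12 · |-12 -4; -4 3| = 12·(-36 − 16) = -624
  − (-9) · |-11 4; -4 3| = −(-9)·(-33 − (-16)) = -153
  + (-6) · |-11 4; -12 -4| = (-6)·(44 − (-48)) = -552
Sum: (-624) + (-153) + (-552) = -1329

det(P) = -1329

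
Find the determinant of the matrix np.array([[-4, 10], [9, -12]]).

det = (-4)·(-12) − 10·9 = 48 − 90 = -42

The determinant is -42.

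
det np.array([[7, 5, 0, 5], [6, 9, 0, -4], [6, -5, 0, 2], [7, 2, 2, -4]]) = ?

The determinant is 1228.

Expand along column 3 (it has 3 zeros):
  − (2) · M_43   where M_43 = det([7 5 5; 6 9 -4; 6 -5 2]) = -614
det = (-1)·(2)·(-614) = 1228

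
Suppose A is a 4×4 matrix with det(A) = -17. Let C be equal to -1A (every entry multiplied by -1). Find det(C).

The determinant is -17.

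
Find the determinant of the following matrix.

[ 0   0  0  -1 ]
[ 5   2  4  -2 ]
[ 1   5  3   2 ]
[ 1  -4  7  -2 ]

The determinant is 191.

Expand along row 1 (it has 3 zeros):
  − (-1) · M_14   where M_14 = det([5 2 4; 1 5 3; 1 -4 7]) = 191
det = (-1)·(-1)·(191) = 191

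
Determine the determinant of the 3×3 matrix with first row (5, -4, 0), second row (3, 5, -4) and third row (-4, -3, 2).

Expand along row 1:
  + 5 · |5 -4; -3 2| = 5·(10 − 12) = -10
  − (-4) · |3 -4; -4 2| = −(-4)·(6 − 16) = -40
Sum: (-10) + (-40) = -50

-50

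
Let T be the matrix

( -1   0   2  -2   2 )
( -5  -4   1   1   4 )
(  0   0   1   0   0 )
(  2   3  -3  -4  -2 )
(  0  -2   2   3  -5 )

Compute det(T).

det(T) = -27

Expand along row 3 (it has 4 zeros):
  + (1) · M_33   where M_33 = det([-1 0 -2 2; -5 -4 1 4; 2 3 -4 -2; 0 -2 3 -5]) = -27
det = (+1)·(1)·(-27) = -27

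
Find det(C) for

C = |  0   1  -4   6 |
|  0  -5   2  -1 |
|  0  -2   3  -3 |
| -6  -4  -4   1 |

|C| = -102

Expand along column 1 (it has 3 zeros):
  − (-6) · M_41   where M_41 = det([1 -4 6; -5 2 -1; -2 3 -3]) = -17
det = (-1)·(-6)·(-17) = -102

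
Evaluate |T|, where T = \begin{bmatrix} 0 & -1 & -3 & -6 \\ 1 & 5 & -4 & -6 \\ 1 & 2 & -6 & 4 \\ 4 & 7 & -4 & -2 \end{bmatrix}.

-728

Expand along row 1 (it has 1 zero):
  − (-1) · M_12   where M_12 = det([1 -4 -6; 1 -6 4; 4 -4 -2]) = -164
  + (-3) · M_13   where M_13 = det([1 5 -6; 1 2 4; 4 7 -2]) = 64
  − (-6) · M_14   where M_14 = det([1 5 -4; 1 2 -6; 4 7 -4]) = -62
det = (-1)·(-1)·(-164) + (+1)·(-3)·(64) + (-1)·(-6)·(-62) = -728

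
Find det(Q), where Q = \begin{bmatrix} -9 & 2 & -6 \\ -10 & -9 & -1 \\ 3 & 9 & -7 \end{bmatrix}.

Expand along column 1:
  + (-9) · |-9 -1; 9 -7| = (-9)·(63 − (-9)) = -648
  − (-10) · |2 -6; 9 -7| = −(-10)·(-14 − (-54)) = 400
  + 3 · |2 -6; -9 -1| = 3·(-2 − 54) = -168
Sum: (-648) + (400) + (-168) = -416

|Q| = -416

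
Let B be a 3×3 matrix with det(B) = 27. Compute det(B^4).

det(B^4) = (det B)^4 = (27)^4 = 531441

531441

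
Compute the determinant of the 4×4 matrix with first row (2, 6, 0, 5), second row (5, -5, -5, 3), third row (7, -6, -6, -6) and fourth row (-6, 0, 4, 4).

-100

Expand along row 1 (it has 1 zero):
  + (2) · M_11   where M_11 = det([-5 -5 3; -6 -6 -6; 0 4 4]) = -192
  − (6) · M_12   where M_12 = det([5 -5 3; 7 -6 -6; -6 4 4]) = -64
  − (5) · M_14   where M_14 = det([5 -5 -5; 7 -6 -6; -6 0 4]) = 20
det = (+1)·(2)·(-192) + (-1)·(6)·(-64) + (-1)·(5)·(20) = -100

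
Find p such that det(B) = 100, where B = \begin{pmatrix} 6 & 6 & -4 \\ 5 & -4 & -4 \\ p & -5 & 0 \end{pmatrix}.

Expanding along the row containing p, det(B) is linear in p: det(B) = (-40)·p + (-20).
Set (-40)·p + (-20) = 100  ⇒  (-40)·p = 120  ⇒  p = -3.

p = -3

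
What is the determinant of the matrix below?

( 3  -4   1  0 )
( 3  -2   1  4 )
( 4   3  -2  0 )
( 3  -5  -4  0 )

Expand along column 4 (it has 3 zeros):
  + (4) · M_24   where M_24 = det([3 -4 1; 4 3 -2; 3 -5 -4]) = -135
det = (+1)·(4)·(-135) = -540

The determinant is -540.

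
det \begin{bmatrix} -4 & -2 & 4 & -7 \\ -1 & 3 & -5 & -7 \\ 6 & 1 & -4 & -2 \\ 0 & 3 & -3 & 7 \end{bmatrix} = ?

-235

Expand along row 4 (it has 1 zero):
  + (3) · M_42   where M_42 = det([-4 4 -7; -1 -5 -7; 6 -4 -2]) = -342
  − (-3) · M_43   where M_43 = det([-4 -2 -7; -1 3 -7; 6 1 -2]) = 217
  + (7) · M_44   where M_44 = det([-4 -2 4; -1 3 -5; 6 1 -4]) = 20
det = (+1)·(3)·(-342) + (-1)·(-3)·(217) + (+1)·(7)·(20) = -235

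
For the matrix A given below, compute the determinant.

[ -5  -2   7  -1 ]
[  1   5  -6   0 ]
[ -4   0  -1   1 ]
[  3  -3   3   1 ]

Expand along row 2 (it has 1 zero):
  − (1) · M_21   where M_21 = det([-2 7 -1; 0 -1 1; -3 3 1]) = -10
  + (5) · M_22   where M_22 = det([-5 7 -1; -4 -1 1; 3 3 1]) = 78
  − (-6) · M_23   where M_23 = det([-5 -2 -1; -4 0 1; 3 -3 1]) = -41
det = (-1)·(1)·(-10) + (+1)·(5)·(78) + (-1)·(-6)·(-41) = 154

154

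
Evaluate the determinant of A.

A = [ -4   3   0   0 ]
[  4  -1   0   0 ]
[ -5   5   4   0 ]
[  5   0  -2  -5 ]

|A| = 160

A is block lower-triangular with a 2×2 block and a 2×2 block on the diagonal, so its determinant equals the product of the determinants of the diagonal blocks.
det of the 2×2 block = -8
det of the 2×2 block = -20
det = (-8)·(-20) = 160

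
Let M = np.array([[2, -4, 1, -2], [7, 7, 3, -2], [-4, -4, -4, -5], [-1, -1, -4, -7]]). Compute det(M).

Expand along row 1:
  + (2) · M_11   where M_11 = det([7 3 -2; -4 -4 -5; -1 -4 -7]) = -37
  − (-4) · M_12   where M_12 = det([7 3 -2; -4 -4 -5; -1 -4 -7]) = -37
  + (1) · M_13   where M_13 = det([7 7 -2; -4 -4 -5; -1 -1 -7]) = 0
  − (-2) · M_14   where M_14 = det([7 7 3; -4 -4 -4; -1 -1 -4]) = 0
det = (+1)·(2)·(-37) + (-1)·(-4)·(-37) + (+1)·(1)·(0) + (-1)·(-2)·(0) = -222

-222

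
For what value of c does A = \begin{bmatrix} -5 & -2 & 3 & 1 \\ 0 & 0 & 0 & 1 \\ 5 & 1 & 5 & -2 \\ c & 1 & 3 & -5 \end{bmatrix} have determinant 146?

-7

Expanding along the column containing c, det(A) is linear in c: det(A) = (-13)·c + (55).
Set (-13)·c + (55) = 146  ⇒  (-13)·c = 91  ⇒  c = -7.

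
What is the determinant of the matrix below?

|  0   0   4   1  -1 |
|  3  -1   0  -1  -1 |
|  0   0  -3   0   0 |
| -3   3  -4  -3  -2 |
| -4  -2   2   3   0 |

Expand along row 3 (it has 4 zeros):
  + (-3) · M_33   where M_33 = det([0 0 1 -1; 3 -1 -1 -1; -3 3 -3 -2; -4 -2 3 0]) = -68
det = (+1)·(-3)·(-68) = 204

204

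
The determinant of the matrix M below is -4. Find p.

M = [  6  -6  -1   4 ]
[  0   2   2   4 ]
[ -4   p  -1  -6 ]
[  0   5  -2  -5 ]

p = 2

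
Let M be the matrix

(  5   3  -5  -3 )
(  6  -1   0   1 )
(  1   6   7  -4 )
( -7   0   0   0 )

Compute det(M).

Expand along row 4 (it has 3 zeros):
  − (-7) · M_41   where M_41 = det([3 -5 -3; -1 0 1; 6 7 -4]) = -10
det = (-1)·(-7)·(-10) = -70

-70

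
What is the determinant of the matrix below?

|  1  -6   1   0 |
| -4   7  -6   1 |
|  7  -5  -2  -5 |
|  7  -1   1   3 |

Expand along row 1 (it has 1 zero):
  + (1) · M_11   where M_11 = det([7 -6 1; -5 -2 -5; -1 1 3]) = -134
  − (-6) · M_12   where M_12 = det([-4 -6 1; 7 -2 -5; 7 1 3]) = 361
  + (1) · M_13   where M_13 = det([-4 7 1; 7 -5 -5; 7 -1 3]) = -284
det = (+1)·(1)·(-134) + (-1)·(-6)·(361) + (+1)·(1)·(-284) = 1748

1748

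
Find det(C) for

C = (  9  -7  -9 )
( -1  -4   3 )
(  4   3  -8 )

62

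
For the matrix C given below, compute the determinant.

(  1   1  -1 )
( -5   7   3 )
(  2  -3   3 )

50

Expand along column 1:
  + 1 · |7 3; -3 3| = 1·(21 − (-9)) = 30
  − (-5) · |1 -1; -3 3| = −(-5)·(3 − 3) = 0
  + 2 · |1 -1; 7 3| = 2·(3 − (-7)) = 20
Sum: (30) + (0) + (20) = 50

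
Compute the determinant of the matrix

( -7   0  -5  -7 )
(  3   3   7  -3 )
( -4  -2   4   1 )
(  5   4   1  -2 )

-402

Expand along row 1 (it has 1 zero):
  + (-7) · M_11   where M_11 = det([3 7 -3; -2 4 1; 4 1 -2]) = 27
  + (-5) · M_13   where M_13 = det([3 3 -3; -4 -2 1; 5 4 -2]) = 9
  − (-7) · M_14   where M_14 = det([3 3 7; -4 -2 4; 5 4 1]) = -24
det = (+1)·(-7)·(27) + (+1)·(-5)·(9) + (-1)·(-7)·(-24) = -402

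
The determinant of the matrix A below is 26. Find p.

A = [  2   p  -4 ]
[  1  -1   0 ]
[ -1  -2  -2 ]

Expanding along the column containing p, det(A) is linear in p: det(A) = (2)·p + (16).
Set (2)·p + (16) = 26  ⇒  (2)·p = 10  ⇒  p = 5.

5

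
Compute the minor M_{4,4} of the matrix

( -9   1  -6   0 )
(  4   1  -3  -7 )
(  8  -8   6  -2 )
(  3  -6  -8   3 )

Delete row 4 and column 4; the remaining 3×3 submatrix is [-9 1 -6; 4 1 -3; 8 -8 6].
Its determinant is 354.

354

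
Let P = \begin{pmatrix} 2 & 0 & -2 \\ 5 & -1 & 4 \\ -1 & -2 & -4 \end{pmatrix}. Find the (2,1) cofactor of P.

Delete row 2 and column 1; the remaining 2×2 submatrix is [0 -2; -2 -4].
Its determinant is 0·(-4) − (-2)·(-2) = -4.
The cofactor carries sign (−1)^(2+1) = −1, so C_{2,1} = −(-4) = 4.

The cofactor is 4.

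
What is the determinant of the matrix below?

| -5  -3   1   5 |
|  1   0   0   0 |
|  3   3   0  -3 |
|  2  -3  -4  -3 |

The determinant is 6.

Expand along row 2 (it has 3 zeros):
  − (1) · M_21   where M_21 = det([-3 1 5; 3 0 -3; -3 -4 -3]) = -6
det = (-1)·(1)·(-6) = 6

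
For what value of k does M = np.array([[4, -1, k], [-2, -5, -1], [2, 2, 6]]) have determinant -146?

Expanding along the row containing k, det(M) is linear in k: det(M) = (6)·k + (-122).
Set (6)·k + (-122) = -146  ⇒  (6)·k = -24  ⇒  k = -4.

k = -4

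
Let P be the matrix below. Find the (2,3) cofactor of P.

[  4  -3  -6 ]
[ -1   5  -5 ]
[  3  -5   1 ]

Delete row 2 and column 3; the remaining 2×2 submatrix is [4 -3; 3 -5].
Its determinant is 4·(-5) − (-3)·3 = -11.
The cofactor carries sign (−1)^(2+3) = −1, so C_{2,3} = −(-11) = 11.

11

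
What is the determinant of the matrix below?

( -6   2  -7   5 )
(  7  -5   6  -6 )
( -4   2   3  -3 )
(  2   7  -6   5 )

-780

Expand along row 1:
  + (-6) · M_11   where M_11 = det([-5 6 -6; 2 3 -3; 7 -6 5]) = 27
  − (2) · M_12   where M_12 = det([7 6 -6; -4 3 -3; 2 -6 5]) = -45
  + (-7) · M_13   where M_13 = det([7 -5 -6; -4 2 -3; 2 7 5]) = 339
  − (5) · M_14   where M_14 = det([7 -5 6; -4 2 3; 2 7 -6]) = -333
det = (+1)·(-6)·(27) + (-1)·(2)·(-45) + (+1)·(-7)·(339) + (-1)·(5)·(-333) = -780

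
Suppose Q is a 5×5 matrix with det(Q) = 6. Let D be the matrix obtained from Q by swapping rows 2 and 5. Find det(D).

|D| = -6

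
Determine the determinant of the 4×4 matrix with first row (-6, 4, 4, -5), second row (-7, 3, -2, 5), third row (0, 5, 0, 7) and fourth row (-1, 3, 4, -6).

Expand along row 3 (it has 2 zeros):
  − (5) · M_32   where M_32 = det([-6 4 -5; -7 -2 5; -1 4 -6]) = 10
  − (7) · M_34   where M_34 = det([-6 4 4; -7 3 -2; -1 3 4]) = -60
det = (-1)·(5)·(10) + (-1)·(7)·(-60) = 370

The determinant is 370.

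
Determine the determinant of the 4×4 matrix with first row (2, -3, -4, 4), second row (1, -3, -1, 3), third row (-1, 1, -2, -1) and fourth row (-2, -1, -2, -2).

-26

Expand along row 1:
  + (2) · M_11   where M_11 = det([-3 -1 3; 1 -2 -1; -1 -2 -2]) = -21
  − (-3) · M_12   where M_12 = det([1 -1 3; -1 -2 -1; -2 -2 -2]) = -4
  + (-4) · M_13   where M_13 = det([1 -3 3; -1 1 -1; -2 -1 -2]) = 6
  − (4) · M_14   where M_14 = det([1 -3 -1; -1 1 -2; -2 -1 -2]) = -13
det = (+1)·(2)·(-21) + (-1)·(-3)·(-4) + (+1)·(-4)·(6) + (-1)·(4)·(-13) = -26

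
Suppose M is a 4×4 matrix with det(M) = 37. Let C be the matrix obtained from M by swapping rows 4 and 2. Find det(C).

Swapping two rows multiplies the determinant by −1.
det(C) = (-1)·(37) = -37

The determinant is -37.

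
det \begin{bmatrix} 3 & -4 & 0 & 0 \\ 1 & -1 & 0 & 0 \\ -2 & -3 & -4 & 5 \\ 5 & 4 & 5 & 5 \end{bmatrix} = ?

The matrix is block lower-triangular with a 2×2 block and a 2×2 block on the diagonal, so its determinant equals the product of the determinants of the diagonal blocks.
det of the 2×2 block = 1
det of the 2×2 block = -45
det = (1)·(-45) = -45

-45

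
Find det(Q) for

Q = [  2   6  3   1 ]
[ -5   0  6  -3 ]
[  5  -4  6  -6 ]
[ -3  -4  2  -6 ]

-1480

Expand along row 2 (it has 1 zero):
  − (-5) · M_21   where M_21 = det([6 3 1; -4 6 -6; -4 2 -6]) = -128
  − (6) · M_23   where M_23 = det([2 6 1; 5 -4 -6; -3 -4 -6]) = 256
  + (-3) · M_24   where M_24 = det([2 6 3; 5 -4 6; -3 -4 2]) = -232
det = (-1)·(-5)·(-128) + (-1)·(6)·(256) + (+1)·(-3)·(-232) = -1480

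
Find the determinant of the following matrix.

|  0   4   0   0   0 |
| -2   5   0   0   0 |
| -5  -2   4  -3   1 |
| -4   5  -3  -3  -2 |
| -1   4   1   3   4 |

The matrix is block lower-triangular with a 2×2 block and a 3×3 block on the diagonal, so its determinant equals the product of the determinants of the diagonal blocks.
det of the 2×2 block = 8
det of the 3×3 block = -60
det = (8)·(-60) = -480

-480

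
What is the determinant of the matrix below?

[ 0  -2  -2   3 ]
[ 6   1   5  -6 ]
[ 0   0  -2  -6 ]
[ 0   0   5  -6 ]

The matrix is block upper-triangular with a 2×2 block and a 2×2 block on the diagonal, so its determinant equals the product of the determinants of the diagonal blocks.
det of the 2×2 block = 12
det of the 2×2 block = 42
det = (12)·(42) = 504

504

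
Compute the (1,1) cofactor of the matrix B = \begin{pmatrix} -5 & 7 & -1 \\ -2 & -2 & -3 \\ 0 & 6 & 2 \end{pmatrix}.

Delete row 1 and column 1; the remaining 2×2 submatrix is [-2 -3; 6 2].
Its determinant is (-2)·2 − (-3)·6 = 14.
The cofactor carries sign (−1)^(1+1) = +1, so C_{1,1} = +(14) = 14.

The cofactor is 14.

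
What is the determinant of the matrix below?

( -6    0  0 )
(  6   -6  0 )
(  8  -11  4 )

The matrix is lower triangular, so the determinant is the product of the diagonal entries:
det = (-6) · (-6) · (4) = 144

144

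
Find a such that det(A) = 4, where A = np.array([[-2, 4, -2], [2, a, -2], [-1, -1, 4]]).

-2

Expanding along the column containing a, det(A) is linear in a: det(A) = (-10)·a + (-16).
Set (-10)·a + (-16) = 4  ⇒  (-10)·a = 20  ⇒  a = -2.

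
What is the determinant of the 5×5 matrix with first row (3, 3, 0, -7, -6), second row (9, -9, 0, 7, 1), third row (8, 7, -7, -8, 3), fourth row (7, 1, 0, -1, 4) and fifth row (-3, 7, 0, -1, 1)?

-20720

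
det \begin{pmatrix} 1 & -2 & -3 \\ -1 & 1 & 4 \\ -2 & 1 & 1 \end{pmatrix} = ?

Expand along row 1:
  + 1 · |1 4; 1 1| = 1·(1 − 4) = -3
  − (-2) · |-1 4; -2 1| = −(-2)·(-1 − (-8)) = 14
  + (-3) · |-1 1; -2 1| = (-3)·(-1 − (-2)) = -3
Sum: (-3) + (14) + (-3) = 8

The determinant is 8.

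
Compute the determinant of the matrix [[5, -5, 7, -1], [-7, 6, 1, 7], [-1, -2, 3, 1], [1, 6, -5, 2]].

Expand along row 1:
  + (5) · M_11   where M_11 = det([6 1 7; -2 3 1; 6 -5 2]) = 20
  − (-5) · M_12   where M_12 = det([-7 1 7; -1 3 1; 1 -5 2]) = -60
  + (7) · M_13   where M_13 = det([-7 6 7; -1 -2 1; 1 6 2]) = 60
  − (-1) · M_14   where M_14 = det([-7 6 1; -1 -2 3; 1 6 -5]) = 40
det = (+1)·(5)·(20) + (-1)·(-5)·(-60) + (+1)·(7)·(60) + (-1)·(-1)·(40) = 260

260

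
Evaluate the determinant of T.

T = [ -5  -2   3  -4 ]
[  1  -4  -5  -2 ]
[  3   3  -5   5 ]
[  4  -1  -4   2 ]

Expand along row 1:
  + (-5) · M_11   where M_11 = det([-4 -5 -2; 3 -5 5; -1 -4 2]) = 49
  − (-2) · M_12   where M_12 = det([1 -5 -2; 3 -5 5; 4 -4 2]) = -76
  + (3) · M_13   where M_13 = det([1 -4 -2; 3 3 5; 4 -1 2]) = -15
  − (-4) · M_14   where M_14 = det([1 -4 -5; 3 3 -5; 4 -1 -4]) = 90
det = (+1)·(-5)·(49) + (-1)·(-2)·(-76) + (+1)·(3)·(-15) + (-1)·(-4)·(90) = -82

The determinant is -82.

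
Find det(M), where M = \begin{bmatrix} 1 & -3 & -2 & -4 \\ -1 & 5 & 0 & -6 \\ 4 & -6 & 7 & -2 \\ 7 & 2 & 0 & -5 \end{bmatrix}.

|M| = 2540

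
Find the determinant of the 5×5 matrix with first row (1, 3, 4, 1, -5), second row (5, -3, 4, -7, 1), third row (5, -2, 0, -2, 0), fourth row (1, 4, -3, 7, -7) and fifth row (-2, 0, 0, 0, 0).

200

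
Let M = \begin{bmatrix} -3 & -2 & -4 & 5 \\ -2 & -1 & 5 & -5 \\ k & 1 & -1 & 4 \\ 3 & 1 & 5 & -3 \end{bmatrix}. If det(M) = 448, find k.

k = -8

Expanding along the row containing k, det(M) is linear in k: det(M) = (-38)·k + (144).
Set (-38)·k + (144) = 448  ⇒  (-38)·k = 304  ⇒  k = -8.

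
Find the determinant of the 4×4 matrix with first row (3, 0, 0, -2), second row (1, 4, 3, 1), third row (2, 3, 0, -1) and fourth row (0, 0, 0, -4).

The determinant is 108.

Expand along row 4 (it has 3 zeros):
  + (-4) · M_44   where M_44 = det([3 0 0; 1 4 3; 2 3 0]) = -27
det = (+1)·(-4)·(-27) = 108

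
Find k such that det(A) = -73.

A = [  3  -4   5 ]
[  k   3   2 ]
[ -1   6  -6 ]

-1

Expanding along the column containing k, det(A) is linear in k: det(A) = (6)·k + (-67).
Set (6)·k + (-67) = -73  ⇒  (6)·k = -6  ⇒  k = -1.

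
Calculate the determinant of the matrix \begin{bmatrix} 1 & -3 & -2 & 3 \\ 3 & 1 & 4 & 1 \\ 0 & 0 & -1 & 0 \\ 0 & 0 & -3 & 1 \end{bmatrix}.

The determinant is -10.

The matrix is block upper-triangular with a 2×2 block and a 2×2 block on the diagonal, so its determinant equals the product of the determinants of the diagonal blocks.
det of the 2×2 block = 10
det of the 2×2 block = -1
det = (10)·(-1) = -10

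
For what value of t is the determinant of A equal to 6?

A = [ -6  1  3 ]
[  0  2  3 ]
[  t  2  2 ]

Expanding along the row containing t, det(A) is linear in t: det(A) = (-3)·t + (12).
Set (-3)·t + (12) = 6  ⇒  (-3)·t = -6  ⇒  t = 2.

2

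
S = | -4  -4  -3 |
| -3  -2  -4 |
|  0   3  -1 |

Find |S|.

det(S) = -17

Expand along row 3:
  − 3 · |-4 -3; -3 -4| = −3·(16 − 9) = -21
  + (-1) · |-4 -4; -3 -2| = (-1)·(8 − 12) = 4
Sum: (-21) + (4) = -17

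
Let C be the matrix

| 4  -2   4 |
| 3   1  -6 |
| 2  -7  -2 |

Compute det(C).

Expand along row 1:
  + 4 · |1 -6; -7 -2| = 4·(-2 − 42) = -176
  − (-2) · |3 -6; 2 -2| = −(-2)·(-6 − (-12)) = 12
  + 4 · |3 1; 2 -7| = 4·(-21 − 2) = -92
Sum: (-176) + (12) + (-92) = -256

|C| = -256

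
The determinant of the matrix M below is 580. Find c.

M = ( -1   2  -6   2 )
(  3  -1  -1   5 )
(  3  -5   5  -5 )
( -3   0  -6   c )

Expanding along the row containing c, det(M) is linear in c: det(M) = (46)·c + (396).
Set (46)·c + (396) = 580  ⇒  (46)·c = 184  ⇒  c = 4.

4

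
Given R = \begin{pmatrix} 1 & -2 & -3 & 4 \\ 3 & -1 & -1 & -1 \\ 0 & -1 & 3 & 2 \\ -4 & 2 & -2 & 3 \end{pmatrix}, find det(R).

det(R) = 65

Expand along row 3 (it has 1 zero):
  − (-1) · M_32   where M_32 = det([1 -3 4; 3 -1 -1; -4 -2 3]) = -30
  + (3) · M_33   where M_33 = det([1 -2 4; 3 -1 -1; -4 2 3]) = 17
  − (2) · M_34   where M_34 = det([1 -2 -3; 3 -1 -1; -4 2 -2]) = -22
det = (-1)·(-1)·(-30) + (+1)·(3)·(17) + (-1)·(2)·(-22) = 65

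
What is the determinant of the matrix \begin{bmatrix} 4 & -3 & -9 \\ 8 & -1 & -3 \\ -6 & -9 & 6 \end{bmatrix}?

660

Expand along column 1:
  + 4 · |-1 -3; -9 6| = 4·(-6 − 27) = -132
  − 8 · |-3 -9; -9 6| = −8·(-18 − 81) = 792
  + (-6) · |-3 -9; -1 -3| = (-6)·(9 − 9) = 0
Sum: (-132) + (792) + (0) = 660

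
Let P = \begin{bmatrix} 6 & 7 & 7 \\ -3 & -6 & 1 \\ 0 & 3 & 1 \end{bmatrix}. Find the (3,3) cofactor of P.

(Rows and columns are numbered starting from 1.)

Delete row 3 and column 3; the remaining 2×2 submatrix is [6 7; -3 -6].
Its determinant is 6·(-6) − 7·(-3) = -15.
The cofactor carries sign (−1)^(3+3) = +1, so C_{3,3} = +(-15) = -15.

-15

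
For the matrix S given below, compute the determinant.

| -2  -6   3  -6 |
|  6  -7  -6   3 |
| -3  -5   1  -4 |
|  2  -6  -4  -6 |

Expand along row 1:
  + (-2) · M_11   where M_11 = det([-7 -6 3; -5 1 -4; -6 -4 -6]) = 268
  − (-6) · M_12   where M_12 = det([6 -6 3; -3 1 -4; 2 -4 -6]) = 54
  + (3) · M_13   where M_13 = det([6 -7 3; -3 -5 -4; 2 -6 -6]) = 302
  − (-6) · M_14   where M_14 = det([6 -7 -6; -3 -5 1; 2 -6 -4]) = 58
det = (+1)·(-2)·(268) + (-1)·(-6)·(54) + (+1)·(3)·(302) + (-1)·(-6)·(58) = 1042

1042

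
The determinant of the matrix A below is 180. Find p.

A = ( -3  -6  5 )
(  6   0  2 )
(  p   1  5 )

3

Expanding along the column containing p, det(A) is linear in p: det(A) = (-12)·p + (216).
Set (-12)·p + (216) = 180  ⇒  (-12)·p = -36  ⇒  p = 3.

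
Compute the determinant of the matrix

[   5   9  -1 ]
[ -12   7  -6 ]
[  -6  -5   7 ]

Expand along row 1:
  + 5 · |7 -6; -5 7| = 5·(49 − 30) = 95
  − 9 · |-12 -6; -6 7| = −9·(-84 − 36) = 1080
  + (-1) · |-12 7; -6 -5| = (-1)·(60 − (-42)) = -102
Sum: (95) + (1080) + (-102) = 1073

1073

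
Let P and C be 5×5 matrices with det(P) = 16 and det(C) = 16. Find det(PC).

256

det(PC) = det(P)·det(C) = (16)·(16) = 256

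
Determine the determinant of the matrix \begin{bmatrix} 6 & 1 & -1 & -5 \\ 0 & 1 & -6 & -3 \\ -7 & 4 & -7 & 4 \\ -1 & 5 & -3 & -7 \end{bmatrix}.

-1232

Expand along row 2 (it has 1 zero):
  + (1) · M_22   where M_22 = det([6 -1 -5; -7 -7 4; -1 -3 -7]) = 349
  − (-6) · M_23   where M_23 = det([6 1 -5; -7 4 4; -1 5 -7]) = -186
  + (-3) · M_24   where M_24 = det([6 1 -1; -7 4 -7; -1 5 -3]) = 155
det = (+1)·(1)·(349) + (-1)·(-6)·(-186) + (+1)·(-3)·(155) = -1232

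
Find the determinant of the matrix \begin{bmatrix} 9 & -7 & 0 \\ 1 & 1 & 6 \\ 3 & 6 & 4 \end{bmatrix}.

-386

Expand along row 1:
  + 9 · |1 6; 6 4| = 9·(4 − 36) = -288
  − (-7) · |1 6; 3 4| = −(-7)·(4 − 18) = -98
Sum: (-288) + (-98) = -386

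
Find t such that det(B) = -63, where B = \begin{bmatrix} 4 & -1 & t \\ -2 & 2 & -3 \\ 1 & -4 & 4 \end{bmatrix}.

Expanding along the row containing t, det(B) is linear in t: det(B) = (6)·t + (-21).
Set (6)·t + (-21) = -63  ⇒  (6)·t = -42  ⇒  t = -7.

-7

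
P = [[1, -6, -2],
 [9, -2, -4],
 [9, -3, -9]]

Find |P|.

Expand along column 1:
  + 1 · |-2 -4; -3 -9| = 1·(18 − 12) = 6
  − 9 · |-6 -2; -3 -9| = −9·(54 − 6) = -432
  + 9 · |-6 -2; -2 -4| = 9·(24 − 4) = 180
Sum: (6) + (-432) + (180) = -246

The determinant is -246.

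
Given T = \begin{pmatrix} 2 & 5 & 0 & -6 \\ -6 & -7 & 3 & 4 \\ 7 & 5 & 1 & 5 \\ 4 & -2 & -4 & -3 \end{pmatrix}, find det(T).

Expand along row 1 (it has 1 zero):
  + (2) · M_11   where M_11 = det([-7 3 4; 5 1 5; -2 -4 -3]) = -176
  − (5) · M_12   where M_12 = det([-6 3 4; 7 1 5; 4 -4 -3]) = -107
  − (-6) · M_14   where M_14 = det([-6 -7 3; 7 5 1; 4 -2 -4]) = -218
det = (+1)·(2)·(-176) + (-1)·(5)·(-107) + (-1)·(-6)·(-218) = -1125

The determinant is -1125.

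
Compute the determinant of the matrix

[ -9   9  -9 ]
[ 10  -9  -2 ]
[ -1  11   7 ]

The determinant is -1152.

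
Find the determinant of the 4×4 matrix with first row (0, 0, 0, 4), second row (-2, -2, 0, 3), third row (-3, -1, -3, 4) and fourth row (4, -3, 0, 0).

Expand along row 1 (it has 3 zeros):
  − (4) · M_14   where M_14 = det([-2 -2 0; -3 -1 -3; 4 -3 0]) = 42
det = (-1)·(4)·(42) = -168

-168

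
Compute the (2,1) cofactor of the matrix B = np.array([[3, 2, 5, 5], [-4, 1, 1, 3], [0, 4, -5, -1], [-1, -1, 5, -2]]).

Delete row 2 and column 1; the remaining 3×3 submatrix is [2 5 5; 4 -5 -1; -1 5 -2].
Its determinant is 150.
The cofactor carries sign (−1)^(2+1) = −1, so C_{2,1} = −(150) = -150.

-150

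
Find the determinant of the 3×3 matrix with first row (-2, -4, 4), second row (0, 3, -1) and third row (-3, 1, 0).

The determinant is 22.

Expand along column 1:
  + (-2) · |3 -1; 1 0| = (-2)·(0 − (-1)) = -2
  + (-3) · |-4 4; 3 -1| = (-3)·(4 − 12) = 24
Sum: (-2) + (24) = 22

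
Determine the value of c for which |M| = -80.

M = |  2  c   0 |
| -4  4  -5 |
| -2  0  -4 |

Expanding along the row containing c, det(M) is linear in c: det(M) = (-6)·c + (-32).
Set (-6)·c + (-32) = -80  ⇒  (-6)·c = -48  ⇒  c = 8.

c = 8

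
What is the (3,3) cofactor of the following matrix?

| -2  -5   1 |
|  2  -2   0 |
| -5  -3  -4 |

The cofactor is 14.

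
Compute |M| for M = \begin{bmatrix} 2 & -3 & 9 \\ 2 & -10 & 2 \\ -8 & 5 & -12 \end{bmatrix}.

Expand along row 1:
  + 2 · |-10 2; 5 -12| = 2·(120 − 10) = 220
  − (-3) · |2 2; -8 -12| = −(-3)·(-24 − (-16)) = -24
  + 9 · |2 -10; -8 5| = 9·(10 − 80) = -630
Sum: (220) + (-24) + (-630) = -434

-434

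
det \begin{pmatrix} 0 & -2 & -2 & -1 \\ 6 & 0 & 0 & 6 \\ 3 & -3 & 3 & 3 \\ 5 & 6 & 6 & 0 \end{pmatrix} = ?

-576

Expand along row 2 (it has 2 zeros):
  − (6) · M_21   where M_21 = det([-2 -2 -1; -3 3 3; 6 6 0]) = 36
  + (6) · M_24   where M_24 = det([0 -2 -2; 3 -3 3; 5 6 6]) = -60
det = (-1)·(6)·(36) + (+1)·(6)·(-60) = -576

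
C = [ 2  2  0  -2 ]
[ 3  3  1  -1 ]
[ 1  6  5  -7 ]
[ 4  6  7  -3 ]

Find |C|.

The determinant is 66.

Expand along row 1 (it has 1 zero):
  + (2) · M_11   where M_11 = det([3 1 -1; 6 5 -7; 6 7 -3]) = 66
  − (2) · M_12   where M_12 = det([3 1 -1; 1 5 -7; 4 7 -3]) = 90
  − (-2) · M_14   where M_14 = det([3 3 1; 1 6 5; 4 6 7]) = 57
det = (+1)·(2)·(66) + (-1)·(2)·(90) + (-1)·(-2)·(57) = 66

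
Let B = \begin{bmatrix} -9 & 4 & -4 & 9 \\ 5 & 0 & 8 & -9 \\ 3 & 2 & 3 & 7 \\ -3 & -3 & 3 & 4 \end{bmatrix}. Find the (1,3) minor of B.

Delete row 1 and column 3; the remaining 3×3 submatrix is [5 0 -9; 3 2 7; -3 -3 4].
Its determinant is 172.

The minor is 172.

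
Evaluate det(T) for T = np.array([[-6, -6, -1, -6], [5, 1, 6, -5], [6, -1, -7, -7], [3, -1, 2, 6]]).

Expand along row 1:
  + (-6) · M_11   where M_11 = det([1 6 -5; -1 -7 -7; -1 2 6]) = 95
  − (-6) · M_12   where M_12 = det([5 6 -5; 6 -7 -7; 3 2 6]) = -647
  + (-1) · M_13   where M_13 = det([5 1 -5; 6 -1 -7; 3 -1 6]) = -107
  − (-6) · M_14   where M_14 = det([5 1 6; 6 -1 -7; 3 -1 2]) = -96
det = (+1)·(-6)·(95) + (-1)·(-6)·(-647) + (+1)·(-1)·(-107) + (-1)·(-6)·(-96) = -4921

|T| = -4921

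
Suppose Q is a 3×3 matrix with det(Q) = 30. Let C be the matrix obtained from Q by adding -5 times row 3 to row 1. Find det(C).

det(C) = 30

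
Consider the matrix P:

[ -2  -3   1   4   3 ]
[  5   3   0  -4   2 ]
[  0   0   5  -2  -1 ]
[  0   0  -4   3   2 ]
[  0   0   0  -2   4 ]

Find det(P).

The determinant is 360.

P is block upper-triangular with a 2×2 block and a 3×3 block on the diagonal, so its determinant equals the product of the determinants of the diagonal blocks.
det of the 2×2 block = 9
det of the 3×3 block = 40
det = (9)·(40) = 360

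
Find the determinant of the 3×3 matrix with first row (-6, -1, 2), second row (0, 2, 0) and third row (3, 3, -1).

The determinant is 0.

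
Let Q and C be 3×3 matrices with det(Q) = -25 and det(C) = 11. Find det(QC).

-275

det(QC) = det(Q)·det(C) = (-25)·(11) = -275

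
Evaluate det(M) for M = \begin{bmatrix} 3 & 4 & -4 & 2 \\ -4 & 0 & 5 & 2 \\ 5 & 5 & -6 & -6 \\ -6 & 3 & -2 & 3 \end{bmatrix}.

det(M) = -1197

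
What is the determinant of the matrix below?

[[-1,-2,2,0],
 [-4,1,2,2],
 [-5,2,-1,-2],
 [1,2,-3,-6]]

-120

Expand along row 1 (it has 1 zero):
  + (-1) · M_11   where M_11 = det([1 2 2; 2 -1 -2; 2 -3 -6]) = 8
  − (-2) · M_12   where M_12 = det([-4 2 2; -5 -1 -2; 1 -3 -6]) = -32
  + (2) · M_13   where M_13 = det([-4 1 2; -5 2 -2; 1 2 -6]) = -24
det = (+1)·(-1)·(8) + (-1)·(-2)·(-32) + (+1)·(2)·(-24) = -120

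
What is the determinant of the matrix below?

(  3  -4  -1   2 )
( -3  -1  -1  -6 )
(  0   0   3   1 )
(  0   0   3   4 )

The matrix is block upper-triangular with a 2×2 block and a 2×2 block on the diagonal, so its determinant equals the product of the determinants of the diagonal blocks.
det of the 2×2 block = -15
det of the 2×2 block = 9
det = (-15)·(9) = -135

-135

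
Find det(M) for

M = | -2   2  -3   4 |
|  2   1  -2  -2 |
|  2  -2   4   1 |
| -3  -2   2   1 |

-45

Expand along row 1:
  + (-2) · M_11   where M_11 = det([1 -2 -2; -2 4 1; -2 2 1]) = -6
  − (2) · M_12   where M_12 = det([2 -2 -2; 2 4 1; -3 2 1]) = -18
  + (-3) · M_13   where M_13 = det([2 1 -2; 2 -2 1; -3 -2 1]) = 15
  − (4) · M_14   where M_14 = det([2 1 -2; 2 -2 4; -3 -2 2]) = 12
det = (+1)·(-2)·(-6) + (-1)·(2)·(-18) + (+1)·(-3)·(15) + (-1)·(4)·(12) = -45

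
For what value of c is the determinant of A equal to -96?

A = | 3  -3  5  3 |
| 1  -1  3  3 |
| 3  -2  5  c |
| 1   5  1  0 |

Expanding along the column containing c, det(A) is linear in c: det(A) = (24)·c + (-72).
Set (24)·c + (-72) = -96  ⇒  (24)·c = -24  ⇒  c = -1.

-1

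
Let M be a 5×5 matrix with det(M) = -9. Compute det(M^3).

The determinant is -729.

det(M^3) = (det M)^3 = (-9)^3 = -729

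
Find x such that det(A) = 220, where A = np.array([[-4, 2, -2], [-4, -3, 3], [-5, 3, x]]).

8

Expanding along the column containing x, det(A) is linear in x: det(A) = (20)·x + (60).
Set (20)·x + (60) = 220  ⇒  (20)·x = 160  ⇒  x = 8.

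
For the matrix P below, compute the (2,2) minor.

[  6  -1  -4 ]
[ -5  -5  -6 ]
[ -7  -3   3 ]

-10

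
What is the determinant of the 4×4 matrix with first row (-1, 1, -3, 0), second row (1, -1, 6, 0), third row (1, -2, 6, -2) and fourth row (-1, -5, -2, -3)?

Expand along column 4 (it has 2 zeros):
  − (-2) · M_34   where M_34 = det([-1 1 -3; 1 -1 6; -1 -5 -2]) = -18
  + (-3) · M_44   where M_44 = det([-1 1 -3; 1 -1 6; 1 -2 6]) = -3
det = (-1)·(-2)·(-18) + (+1)·(-3)·(-3) = -27

The determinant is -27.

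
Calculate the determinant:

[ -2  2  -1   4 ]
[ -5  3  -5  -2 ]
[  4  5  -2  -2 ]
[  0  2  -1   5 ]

Expand along row 4 (it has 1 zero):
  + (2) · M_42   where M_42 = det([-2 -1 4; -5 -5 -2; 4 -2 -2]) = 126
  − (-1) · M_43   where M_43 = det([-2 2 4; -5 3 -2; 4 5 -2]) = -192
  + (5) · M_44   where M_44 = det([-2 2 -1; -5 3 -5; 4 5 -2]) = -61
det = (+1)·(2)·(126) + (-1)·(-1)·(-192) + (+1)·(5)·(-61) = -245

-245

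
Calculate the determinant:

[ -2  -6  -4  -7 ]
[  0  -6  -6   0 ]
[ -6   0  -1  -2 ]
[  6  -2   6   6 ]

The determinant is -1932.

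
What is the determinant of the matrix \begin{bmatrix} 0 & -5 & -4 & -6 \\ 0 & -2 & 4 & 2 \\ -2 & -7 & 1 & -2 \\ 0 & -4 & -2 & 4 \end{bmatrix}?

440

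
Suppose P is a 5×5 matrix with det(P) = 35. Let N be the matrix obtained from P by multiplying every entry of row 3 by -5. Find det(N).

Scaling one row by -5 multiplies the determinant by -5.
det(N) = (-5)·(35) = -175

-175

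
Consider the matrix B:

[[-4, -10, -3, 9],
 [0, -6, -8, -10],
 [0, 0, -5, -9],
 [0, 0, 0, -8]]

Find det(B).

960

B is upper triangular, so det(B) is the product of the diagonal entries:
det = (-4) · (-6) · (-5) · (-8) = 960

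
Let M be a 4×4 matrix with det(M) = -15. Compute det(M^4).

det(M^4) = (det M)^4 = (-15)^4 = 50625

50625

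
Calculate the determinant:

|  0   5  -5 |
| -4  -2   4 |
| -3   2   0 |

Expand along column 1:
  − (-4) · |5 -5; 2 0| = −(-4)·(0 − (-10)) = 40
  + (-3) · |5 -5; -2 4| = (-3)·(20 − 10) = -30
Sum: (40) + (-30) = 10

10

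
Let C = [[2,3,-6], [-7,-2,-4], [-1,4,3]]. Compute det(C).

det(C) = 275

Expand along column 1:
  + 2 · |-2 -4; 4 3| = 2·(-6 − (-16)) = 20
  − (-7) · |3 -6; 4 3| = −(-7)·(9 − (-24)) = 231
  + (-1) · |3 -6; -2 -4| = (-1)·(-12 − 12) = 24
Sum: (20) + (231) + (24) = 275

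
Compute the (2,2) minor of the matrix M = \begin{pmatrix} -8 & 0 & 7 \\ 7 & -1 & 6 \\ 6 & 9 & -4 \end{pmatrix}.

-10

Delete row 2 and column 2; the remaining 2×2 submatrix is [-8 7; 6 -4].
Its determinant is (-8)·(-4) − 7·6 = -10.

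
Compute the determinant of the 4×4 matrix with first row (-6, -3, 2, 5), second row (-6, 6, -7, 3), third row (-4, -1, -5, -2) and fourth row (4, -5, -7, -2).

Expand along row 1:
  + (-6) · M_11   where M_11 = det([6 -7 3; -1 -5 -2; -5 -7 -2]) = -134
  − (-3) · M_12   where M_12 = det([-6 -7 3; -4 -5 -2; 4 -7 -2]) = 280
  + (2) · M_13   where M_13 = det([-6 6 3; -4 -1 -2; 4 -5 -2]) = 24
  − (5) · M_14   where M_14 = det([-6 6 -7; -4 -1 -5; 4 -5 -7]) = -348
det = (+1)·(-6)·(-134) + (-1)·(-3)·(280) + (+1)·(2)·(24) + (-1)·(5)·(-348) = 3432

3432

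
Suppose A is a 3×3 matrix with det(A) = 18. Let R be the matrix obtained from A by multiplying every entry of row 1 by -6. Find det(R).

-108

Scaling one row by -6 multiplies the determinant by -6.
det(R) = (-6)·(18) = -108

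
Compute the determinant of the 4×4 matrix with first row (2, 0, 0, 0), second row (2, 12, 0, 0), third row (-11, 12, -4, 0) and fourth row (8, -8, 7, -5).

480

The matrix is lower triangular, so the determinant is the product of the diagonal entries:
det = (2) · (12) · (-4) · (-5) = 480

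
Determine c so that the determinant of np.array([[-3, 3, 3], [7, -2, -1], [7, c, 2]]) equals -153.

c = -8

Expanding along the column containing c, det(B) is linear in c: det(B) = (18)·c + (-9).
Set (18)·c + (-9) = -153  ⇒  (18)·c = -144  ⇒  c = -8.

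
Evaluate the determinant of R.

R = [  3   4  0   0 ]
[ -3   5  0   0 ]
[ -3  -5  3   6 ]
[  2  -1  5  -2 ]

det(R) = -972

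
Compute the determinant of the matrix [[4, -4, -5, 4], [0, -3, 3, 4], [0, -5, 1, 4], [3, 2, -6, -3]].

Expand along column 1 (it has 2 zeros):
  + (4) · M_11   where M_11 = det([-3 3 4; -5 1 4; 2 -6 -3]) = 28
  − (3) · M_41   where M_41 = det([-4 -5 4; -3 3 4; -5 1 4]) = 56
det = (+1)·(4)·(28) + (-1)·(3)·(56) = -56

-56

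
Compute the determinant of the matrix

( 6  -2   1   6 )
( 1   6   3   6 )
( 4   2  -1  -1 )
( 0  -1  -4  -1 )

-1005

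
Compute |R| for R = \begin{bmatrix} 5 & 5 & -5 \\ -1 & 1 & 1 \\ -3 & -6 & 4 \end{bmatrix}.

Expand along row 1:
  + 5 · |1 1; -6 4| = 5·(4 − (-6)) = 50
  − 5 · |-1 1; -3 4| = −5·(-4 − (-3)) = 5
  + (-5) · |-1 1; -3 -6| = (-5)·(6 − (-3)) = -45
Sum: (50) + (5) + (-45) = 10

10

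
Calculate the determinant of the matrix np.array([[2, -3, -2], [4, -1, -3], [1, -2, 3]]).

Expand along column 1:
  + 2 · |-1 -3; -2 3| = 2·(-3 − 6) = -18
  − 4 · |-3 -2; -2 3| = −4·(-9 − 4) = 52
  + 1 · |-3 -2; -1 -3| = 1·(9 − 2) = 7
Sum: (-18) + (52) + (7) = 41

The determinant is 41.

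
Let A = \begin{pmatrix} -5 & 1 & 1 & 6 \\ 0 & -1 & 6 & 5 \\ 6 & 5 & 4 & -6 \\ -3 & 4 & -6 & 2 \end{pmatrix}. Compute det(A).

Expand along row 2 (it has 1 zero):
  + (-1) · M_22   where M_22 = det([-5 1 6; 6 4 -6; -3 -6 2]) = 2
  − (6) · M_23   where M_23 = det([-5 1 6; 6 5 -6; -3 4 2]) = 70
  + (5) · M_24   where M_24 = det([-5 1 1; 6 5 4; -3 4 -6]) = 293
det = (+1)·(-1)·(2) + (-1)·(6)·(70) + (+1)·(5)·(293) = 1043

1043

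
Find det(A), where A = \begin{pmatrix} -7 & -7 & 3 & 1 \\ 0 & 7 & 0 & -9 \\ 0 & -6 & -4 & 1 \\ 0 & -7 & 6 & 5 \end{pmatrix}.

Expand along column 1 (it has 3 zeros):
  + (-7) · M_11   where M_11 = det([7 0 -9; -6 -4 1; -7 6 5]) = 394
det = (+1)·(-7)·(394) = -2758

-2758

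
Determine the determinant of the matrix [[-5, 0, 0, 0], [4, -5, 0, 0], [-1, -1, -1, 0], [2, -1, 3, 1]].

The matrix is lower triangular, so the determinant is the product of the diagonal entries:
det = (-5) · (-5) · (-1) · (1) = -25

-25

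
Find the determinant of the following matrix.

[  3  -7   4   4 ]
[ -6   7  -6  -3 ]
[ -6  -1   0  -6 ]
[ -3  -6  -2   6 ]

Expand along row 3 (it has 1 zero):
  + (-6) · M_31   where M_31 = det([-7 4 4; 7 -6 -3; -6 -2 6]) = -2
  − (-1) · M_32   where M_32 = det([3 4 4; -6 -6 -3; -3 -2 6]) = 30
  − (-6) · M_34   where M_34 = det([3 -7 4; -6 7 -6; -3 -6 -2]) = 36
det = (+1)·(-6)·(-2) + (-1)·(-1)·(30) + (-1)·(-6)·(36) = 258

The determinant is 258.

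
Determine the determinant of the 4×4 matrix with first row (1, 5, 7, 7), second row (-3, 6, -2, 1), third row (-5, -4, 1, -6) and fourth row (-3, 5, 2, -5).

-2489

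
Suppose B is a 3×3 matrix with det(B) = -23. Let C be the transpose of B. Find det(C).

det(Bᵀ) = det(B).
det(C) = (1)·(-23) = -23

The determinant is -23.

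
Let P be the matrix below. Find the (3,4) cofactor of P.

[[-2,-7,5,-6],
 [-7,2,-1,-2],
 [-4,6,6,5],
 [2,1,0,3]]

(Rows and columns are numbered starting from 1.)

The cofactor is 43.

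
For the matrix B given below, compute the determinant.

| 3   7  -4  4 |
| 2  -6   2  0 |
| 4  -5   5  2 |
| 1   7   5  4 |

|B| = -128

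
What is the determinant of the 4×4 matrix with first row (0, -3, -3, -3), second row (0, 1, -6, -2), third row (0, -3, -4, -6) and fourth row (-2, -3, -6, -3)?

The determinant is -108.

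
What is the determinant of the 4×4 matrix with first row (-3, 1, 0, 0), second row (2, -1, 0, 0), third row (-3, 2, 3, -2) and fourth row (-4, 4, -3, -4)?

The matrix is block lower-triangular with a 2×2 block and a 2×2 block on the diagonal, so its determinant equals the product of the determinants of the diagonal blocks.
det of the 2×2 block = 1
det of the 2×2 block = -18
det = (1)·(-18) = -18

-18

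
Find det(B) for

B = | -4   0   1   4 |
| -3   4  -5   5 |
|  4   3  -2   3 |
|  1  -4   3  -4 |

Expand along row 1 (it has 1 zero):
  + (-4) · M_11   where M_11 = det([4 -5 5; 3 -2 3; -4 3 -4]) = 1
  + (1) · M_13   where M_13 = det([-3 4 5; 4 3 3; 1 -4 -4]) = -19
  − (4) · M_14   where M_14 = det([-3 4 -5; 4 3 -2; 1 -4 3]) = 36
det = (+1)·(-4)·(1) + (+1)·(1)·(-19) + (-1)·(4)·(36) = -167

|B| = -167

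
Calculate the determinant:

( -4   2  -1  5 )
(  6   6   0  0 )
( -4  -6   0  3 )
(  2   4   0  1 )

The determinant is 48.

Expand along column 3 (it has 3 zeros):
  + (-1) · M_13   where M_13 = det([6 6 0; -4 -6 3; 2 4 1]) = -48
det = (+1)·(-1)·(-48) = 48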